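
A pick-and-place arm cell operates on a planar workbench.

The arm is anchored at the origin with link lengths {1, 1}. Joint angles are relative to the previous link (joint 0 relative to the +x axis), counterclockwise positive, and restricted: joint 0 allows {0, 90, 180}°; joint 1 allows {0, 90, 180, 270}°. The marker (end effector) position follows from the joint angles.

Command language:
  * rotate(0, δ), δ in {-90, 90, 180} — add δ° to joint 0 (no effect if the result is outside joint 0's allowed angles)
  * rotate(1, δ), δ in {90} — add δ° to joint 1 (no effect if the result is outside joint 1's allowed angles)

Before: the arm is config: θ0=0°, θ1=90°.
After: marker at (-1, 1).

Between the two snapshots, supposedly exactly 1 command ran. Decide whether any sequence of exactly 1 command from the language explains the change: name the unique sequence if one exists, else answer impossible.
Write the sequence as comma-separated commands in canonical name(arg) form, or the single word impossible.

from: config: θ0=0°, θ1=90°
step 1 (rotate(0, 90)): config: θ0=90°, θ1=90°
no rival 1-sequence matches.

rotate(0, 90)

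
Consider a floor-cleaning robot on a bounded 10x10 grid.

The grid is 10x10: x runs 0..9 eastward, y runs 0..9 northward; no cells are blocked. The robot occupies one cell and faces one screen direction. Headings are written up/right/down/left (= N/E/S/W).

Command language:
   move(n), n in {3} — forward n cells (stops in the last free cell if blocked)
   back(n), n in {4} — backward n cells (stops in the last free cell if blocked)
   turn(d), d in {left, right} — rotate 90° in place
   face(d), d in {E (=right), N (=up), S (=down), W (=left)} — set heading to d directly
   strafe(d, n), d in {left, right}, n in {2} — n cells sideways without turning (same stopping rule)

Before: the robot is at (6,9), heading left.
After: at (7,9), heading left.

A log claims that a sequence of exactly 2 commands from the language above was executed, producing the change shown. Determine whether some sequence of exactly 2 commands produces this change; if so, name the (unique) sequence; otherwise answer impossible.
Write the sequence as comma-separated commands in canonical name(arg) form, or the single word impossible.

move(3), back(4)

key: heading stays W — no command in the sequence turns
start: at (6,9), heading left
step 1 (move(3)): at (3,9), heading left
step 2 (back(4)): at (7,9), heading left
all 100 alternatives checked — unique.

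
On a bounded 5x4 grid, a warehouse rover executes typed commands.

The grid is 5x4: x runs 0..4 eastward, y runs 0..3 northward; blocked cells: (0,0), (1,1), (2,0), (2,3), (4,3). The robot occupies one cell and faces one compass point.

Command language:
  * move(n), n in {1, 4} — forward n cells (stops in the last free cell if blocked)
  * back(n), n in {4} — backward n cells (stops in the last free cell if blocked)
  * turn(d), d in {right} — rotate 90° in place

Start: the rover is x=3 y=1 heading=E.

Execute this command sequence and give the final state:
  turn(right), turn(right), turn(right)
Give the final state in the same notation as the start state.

x=3 y=1 heading=N

start: x=3 y=1 heading=E
1. turn(right) → x=3 y=1 heading=S
2. turn(right) → x=3 y=1 heading=W
3. turn(right) → x=3 y=1 heading=N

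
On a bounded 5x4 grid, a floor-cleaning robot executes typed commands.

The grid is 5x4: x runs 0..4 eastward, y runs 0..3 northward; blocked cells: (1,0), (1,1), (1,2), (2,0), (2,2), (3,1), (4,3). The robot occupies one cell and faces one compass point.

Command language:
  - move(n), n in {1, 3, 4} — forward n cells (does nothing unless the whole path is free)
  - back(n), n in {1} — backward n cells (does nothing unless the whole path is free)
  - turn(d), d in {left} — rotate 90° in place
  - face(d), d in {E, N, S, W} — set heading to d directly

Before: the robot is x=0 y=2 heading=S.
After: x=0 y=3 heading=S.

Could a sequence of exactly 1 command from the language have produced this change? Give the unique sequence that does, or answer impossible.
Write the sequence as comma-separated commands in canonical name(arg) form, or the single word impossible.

back(1)

key: heading stays S — the single command does not turn
start: x=0 y=2 heading=S
[1] after back(1): x=0 y=3 heading=S
uniquely the one of 9 1-step routes that fits.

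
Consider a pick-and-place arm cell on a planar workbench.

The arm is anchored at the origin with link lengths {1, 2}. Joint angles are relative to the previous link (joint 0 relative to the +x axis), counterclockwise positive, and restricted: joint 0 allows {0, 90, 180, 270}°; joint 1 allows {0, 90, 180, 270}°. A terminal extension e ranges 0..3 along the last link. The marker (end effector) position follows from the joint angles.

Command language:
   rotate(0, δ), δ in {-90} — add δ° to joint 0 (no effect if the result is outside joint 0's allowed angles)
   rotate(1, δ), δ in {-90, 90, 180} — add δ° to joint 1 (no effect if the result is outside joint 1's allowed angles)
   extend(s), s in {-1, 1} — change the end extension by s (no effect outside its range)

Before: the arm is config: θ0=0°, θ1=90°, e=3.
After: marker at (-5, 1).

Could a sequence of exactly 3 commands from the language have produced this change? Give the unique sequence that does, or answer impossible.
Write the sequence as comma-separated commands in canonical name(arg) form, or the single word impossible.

rotate(0, -90), rotate(0, -90), rotate(0, -90)

from: config: θ0=0°, θ1=90°, e=3
[1] after rotate(0, -90): config: θ0=270°, θ1=90°, e=3
[2] after rotate(0, -90): config: θ0=180°, θ1=90°, e=3
[3] after rotate(0, -90): config: θ0=90°, θ1=90°, e=3
no rival 3-sequence matches.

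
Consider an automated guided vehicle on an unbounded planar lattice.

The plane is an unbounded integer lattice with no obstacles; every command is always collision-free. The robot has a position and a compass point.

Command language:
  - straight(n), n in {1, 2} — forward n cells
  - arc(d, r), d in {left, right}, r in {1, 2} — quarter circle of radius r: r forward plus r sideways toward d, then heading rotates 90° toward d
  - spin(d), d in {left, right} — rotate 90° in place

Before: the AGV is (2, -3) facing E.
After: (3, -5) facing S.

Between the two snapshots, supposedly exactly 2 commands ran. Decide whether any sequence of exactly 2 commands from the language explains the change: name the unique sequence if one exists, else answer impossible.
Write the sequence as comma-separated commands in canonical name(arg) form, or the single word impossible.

key: cell and facing (now S) both changed — the 2 commands mix motion and turning
begin: (2, -3) facing E
[1] after arc(right, 1): (3, -4) facing S
[2] after straight(1): (3, -5) facing S
no rival 2-sequence matches.

arc(right, 1), straight(1)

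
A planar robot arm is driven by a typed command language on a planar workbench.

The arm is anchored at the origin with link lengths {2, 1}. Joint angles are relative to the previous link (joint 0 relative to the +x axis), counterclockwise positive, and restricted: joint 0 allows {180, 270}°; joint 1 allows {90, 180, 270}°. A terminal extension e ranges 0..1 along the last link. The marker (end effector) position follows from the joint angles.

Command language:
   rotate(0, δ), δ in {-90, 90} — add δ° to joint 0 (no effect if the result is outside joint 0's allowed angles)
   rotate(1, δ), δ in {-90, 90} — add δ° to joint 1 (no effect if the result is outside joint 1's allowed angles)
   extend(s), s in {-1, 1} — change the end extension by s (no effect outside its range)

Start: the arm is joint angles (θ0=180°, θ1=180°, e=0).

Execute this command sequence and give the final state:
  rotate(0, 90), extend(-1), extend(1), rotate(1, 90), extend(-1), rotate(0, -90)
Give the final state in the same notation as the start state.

initial: joint angles (θ0=180°, θ1=180°, e=0)
[1] after rotate(0, 90): joint angles (θ0=270°, θ1=180°, e=0)
[2] after extend(-1): joint angles (θ0=270°, θ1=180°, e=0)
[3] after extend(1): joint angles (θ0=270°, θ1=180°, e=1)
[4] after rotate(1, 90): joint angles (θ0=270°, θ1=270°, e=1)
[5] after extend(-1): joint angles (θ0=270°, θ1=270°, e=0)
[6] after rotate(0, -90): joint angles (θ0=180°, θ1=270°, e=0)

joint angles (θ0=180°, θ1=270°, e=0)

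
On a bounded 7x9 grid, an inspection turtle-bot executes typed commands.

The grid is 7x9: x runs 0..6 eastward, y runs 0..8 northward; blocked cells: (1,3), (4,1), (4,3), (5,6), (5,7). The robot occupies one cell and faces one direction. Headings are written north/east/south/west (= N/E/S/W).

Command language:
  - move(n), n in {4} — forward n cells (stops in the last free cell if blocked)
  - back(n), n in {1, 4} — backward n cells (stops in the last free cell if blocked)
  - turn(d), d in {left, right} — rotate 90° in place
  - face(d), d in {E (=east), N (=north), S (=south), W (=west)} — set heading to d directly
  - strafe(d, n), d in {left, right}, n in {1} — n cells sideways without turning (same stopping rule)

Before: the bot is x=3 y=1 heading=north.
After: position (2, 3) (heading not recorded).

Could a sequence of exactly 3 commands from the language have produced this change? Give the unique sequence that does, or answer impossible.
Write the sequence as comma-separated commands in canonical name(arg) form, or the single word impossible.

all 1331 sequences checked — none match.

impossible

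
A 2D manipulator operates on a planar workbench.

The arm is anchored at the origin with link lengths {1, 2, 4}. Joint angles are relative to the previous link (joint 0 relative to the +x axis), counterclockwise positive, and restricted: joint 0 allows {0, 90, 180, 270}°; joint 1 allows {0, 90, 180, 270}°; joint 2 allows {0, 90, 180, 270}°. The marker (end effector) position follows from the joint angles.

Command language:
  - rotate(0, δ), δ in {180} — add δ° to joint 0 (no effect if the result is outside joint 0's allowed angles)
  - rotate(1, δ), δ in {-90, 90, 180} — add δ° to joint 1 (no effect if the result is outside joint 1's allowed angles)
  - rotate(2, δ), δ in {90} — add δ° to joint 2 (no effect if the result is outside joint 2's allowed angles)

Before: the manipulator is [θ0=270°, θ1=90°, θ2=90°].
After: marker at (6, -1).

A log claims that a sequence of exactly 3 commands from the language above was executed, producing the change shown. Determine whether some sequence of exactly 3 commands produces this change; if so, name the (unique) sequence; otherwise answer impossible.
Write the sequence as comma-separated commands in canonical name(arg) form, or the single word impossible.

rotate(2, 90), rotate(2, 90), rotate(2, 90)

begin: [θ0=270°, θ1=90°, θ2=90°]
t=1 rotate(2, 90) ⇒ [θ0=270°, θ1=90°, θ2=180°]
t=2 rotate(2, 90) ⇒ [θ0=270°, θ1=90°, θ2=270°]
t=3 rotate(2, 90) ⇒ [θ0=270°, θ1=90°, θ2=0°]
all 125 alternatives checked — unique.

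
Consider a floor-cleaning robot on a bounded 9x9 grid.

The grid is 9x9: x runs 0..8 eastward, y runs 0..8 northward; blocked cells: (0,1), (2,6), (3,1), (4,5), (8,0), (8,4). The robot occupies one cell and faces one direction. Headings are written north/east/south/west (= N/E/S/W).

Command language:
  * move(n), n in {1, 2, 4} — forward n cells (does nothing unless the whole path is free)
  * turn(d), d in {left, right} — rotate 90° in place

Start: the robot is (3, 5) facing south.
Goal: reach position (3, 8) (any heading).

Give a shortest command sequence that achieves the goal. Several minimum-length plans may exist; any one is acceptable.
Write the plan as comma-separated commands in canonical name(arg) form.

t0: (3, 5) facing south
step 1 (move(1)): (3, 4) facing south
step 2 (turn(left)): (3, 4) facing east
step 3 (turn(left)): (3, 4) facing north
step 4 (move(4)): (3, 8) facing north
shorter routes all fall short; 4 is best.

move(1), turn(left), turn(left), move(4)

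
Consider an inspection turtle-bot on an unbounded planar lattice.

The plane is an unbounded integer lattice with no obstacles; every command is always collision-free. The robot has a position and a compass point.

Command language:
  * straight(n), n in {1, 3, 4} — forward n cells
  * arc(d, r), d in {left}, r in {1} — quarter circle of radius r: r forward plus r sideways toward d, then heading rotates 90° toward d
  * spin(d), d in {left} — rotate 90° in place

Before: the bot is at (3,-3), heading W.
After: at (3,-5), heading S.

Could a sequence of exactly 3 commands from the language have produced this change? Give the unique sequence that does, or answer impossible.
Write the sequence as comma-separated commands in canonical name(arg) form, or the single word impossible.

key: position moved to (3,-5) AND the heading swung to S — translation plus rotation needed
t0: at (3,-3), heading W
t=1 spin(left) ⇒ at (3,-3), heading S
t=2 straight(1) ⇒ at (3,-4), heading S
t=3 straight(1) ⇒ at (3,-5), heading S
all 125 alternatives checked — unique.

spin(left), straight(1), straight(1)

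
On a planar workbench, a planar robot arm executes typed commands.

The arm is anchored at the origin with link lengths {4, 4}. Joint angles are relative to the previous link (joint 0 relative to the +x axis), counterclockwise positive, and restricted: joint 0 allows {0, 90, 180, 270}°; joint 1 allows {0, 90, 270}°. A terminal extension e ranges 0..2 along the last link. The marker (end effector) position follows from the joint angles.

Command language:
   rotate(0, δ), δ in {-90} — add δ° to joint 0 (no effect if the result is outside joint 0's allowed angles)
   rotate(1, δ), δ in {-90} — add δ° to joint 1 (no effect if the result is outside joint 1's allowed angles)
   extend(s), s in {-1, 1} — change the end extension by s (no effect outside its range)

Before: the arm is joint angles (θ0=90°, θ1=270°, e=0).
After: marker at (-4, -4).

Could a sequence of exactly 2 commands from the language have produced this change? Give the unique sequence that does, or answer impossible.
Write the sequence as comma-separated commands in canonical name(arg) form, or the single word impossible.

rotate(0, -90), rotate(0, -90)

begin: joint angles (θ0=90°, θ1=270°, e=0)
step 1 (rotate(0, -90)): joint angles (θ0=0°, θ1=270°, e=0)
step 2 (rotate(0, -90)): joint angles (θ0=270°, θ1=270°, e=0)
all 16 alternatives checked — unique.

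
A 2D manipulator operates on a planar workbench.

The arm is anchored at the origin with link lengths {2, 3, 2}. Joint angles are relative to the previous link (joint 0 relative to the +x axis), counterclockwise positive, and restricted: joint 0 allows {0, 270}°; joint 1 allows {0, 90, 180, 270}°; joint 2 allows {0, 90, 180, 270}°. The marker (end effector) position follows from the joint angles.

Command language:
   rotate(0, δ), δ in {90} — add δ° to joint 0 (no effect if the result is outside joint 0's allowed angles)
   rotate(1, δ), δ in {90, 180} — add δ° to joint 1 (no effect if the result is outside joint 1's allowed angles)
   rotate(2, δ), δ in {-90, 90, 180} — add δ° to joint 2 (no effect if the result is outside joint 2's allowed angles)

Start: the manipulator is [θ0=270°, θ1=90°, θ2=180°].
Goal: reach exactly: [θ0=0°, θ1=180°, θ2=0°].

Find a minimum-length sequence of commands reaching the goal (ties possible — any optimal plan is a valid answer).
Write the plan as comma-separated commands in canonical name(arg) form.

t0: [θ0=270°, θ1=90°, θ2=180°]
[1] after rotate(2, 180): [θ0=270°, θ1=90°, θ2=0°]
[2] after rotate(1, 90): [θ0=270°, θ1=180°, θ2=0°]
[3] after rotate(0, 90): [θ0=0°, θ1=180°, θ2=0°]
nothing shorter than 3 reaches the goal.

rotate(2, 180), rotate(1, 90), rotate(0, 90)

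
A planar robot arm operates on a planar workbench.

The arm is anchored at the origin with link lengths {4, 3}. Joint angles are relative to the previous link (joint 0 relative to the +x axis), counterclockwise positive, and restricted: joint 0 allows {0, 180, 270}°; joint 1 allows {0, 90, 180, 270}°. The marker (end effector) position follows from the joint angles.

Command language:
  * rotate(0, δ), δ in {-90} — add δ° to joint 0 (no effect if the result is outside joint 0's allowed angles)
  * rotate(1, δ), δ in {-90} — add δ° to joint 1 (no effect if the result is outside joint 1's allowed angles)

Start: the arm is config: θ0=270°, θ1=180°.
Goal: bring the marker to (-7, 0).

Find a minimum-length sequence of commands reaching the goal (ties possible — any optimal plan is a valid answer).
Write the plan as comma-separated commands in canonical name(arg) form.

rotate(0, -90), rotate(1, -90), rotate(1, -90)

from: config: θ0=270°, θ1=180°
[1] after rotate(0, -90): config: θ0=180°, θ1=180°
[2] after rotate(1, -90): config: θ0=180°, θ1=90°
[3] after rotate(1, -90): config: θ0=180°, θ1=0°
nothing shorter than 3 reaches the goal.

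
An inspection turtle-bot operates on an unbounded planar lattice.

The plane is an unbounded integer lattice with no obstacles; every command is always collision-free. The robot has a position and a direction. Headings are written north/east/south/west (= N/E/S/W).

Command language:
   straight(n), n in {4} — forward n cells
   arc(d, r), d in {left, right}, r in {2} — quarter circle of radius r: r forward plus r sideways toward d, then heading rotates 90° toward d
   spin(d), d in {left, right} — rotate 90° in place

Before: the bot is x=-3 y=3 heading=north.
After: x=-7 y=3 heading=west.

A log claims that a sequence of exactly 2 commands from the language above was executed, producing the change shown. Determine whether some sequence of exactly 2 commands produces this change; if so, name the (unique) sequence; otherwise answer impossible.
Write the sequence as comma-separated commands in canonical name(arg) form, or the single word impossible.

spin(left), straight(4)

key: cell and facing (now W) both changed — the 2 commands mix motion and turning
from: x=-3 y=3 heading=north
[1] after spin(left): x=-3 y=3 heading=west
[2] after straight(4): x=-7 y=3 heading=west
all 25 alternatives checked — unique.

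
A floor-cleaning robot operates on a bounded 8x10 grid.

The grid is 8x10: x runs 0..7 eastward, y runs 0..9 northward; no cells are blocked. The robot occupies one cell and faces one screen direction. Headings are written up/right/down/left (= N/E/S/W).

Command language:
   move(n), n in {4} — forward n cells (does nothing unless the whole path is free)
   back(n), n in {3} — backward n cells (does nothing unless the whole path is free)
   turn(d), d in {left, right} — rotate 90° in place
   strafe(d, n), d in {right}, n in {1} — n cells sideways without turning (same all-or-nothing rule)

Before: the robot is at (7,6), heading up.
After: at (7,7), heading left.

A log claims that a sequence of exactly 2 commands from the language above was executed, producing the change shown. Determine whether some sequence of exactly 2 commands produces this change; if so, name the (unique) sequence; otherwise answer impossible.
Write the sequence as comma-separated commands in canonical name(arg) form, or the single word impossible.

turn(left), strafe(right, 1)

key: order matters: swapping turn(left) and strafe(right, 1) lands elsewhere
begin: at (7,6), heading up
1. turn(left) → at (7,6), heading left
2. strafe(right, 1) → at (7,7), heading left
all 25 alternatives checked — unique.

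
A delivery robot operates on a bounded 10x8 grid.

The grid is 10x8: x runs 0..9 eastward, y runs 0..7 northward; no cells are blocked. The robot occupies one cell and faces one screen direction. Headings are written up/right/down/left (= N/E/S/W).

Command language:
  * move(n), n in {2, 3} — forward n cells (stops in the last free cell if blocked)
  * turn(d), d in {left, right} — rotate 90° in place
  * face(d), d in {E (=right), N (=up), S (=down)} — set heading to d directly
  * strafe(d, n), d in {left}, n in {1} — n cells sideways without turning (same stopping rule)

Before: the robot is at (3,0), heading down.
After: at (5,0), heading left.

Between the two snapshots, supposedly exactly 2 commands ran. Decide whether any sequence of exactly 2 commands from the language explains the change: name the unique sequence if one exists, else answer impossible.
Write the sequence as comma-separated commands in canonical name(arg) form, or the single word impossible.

impossible

every 2-command combo misses the target.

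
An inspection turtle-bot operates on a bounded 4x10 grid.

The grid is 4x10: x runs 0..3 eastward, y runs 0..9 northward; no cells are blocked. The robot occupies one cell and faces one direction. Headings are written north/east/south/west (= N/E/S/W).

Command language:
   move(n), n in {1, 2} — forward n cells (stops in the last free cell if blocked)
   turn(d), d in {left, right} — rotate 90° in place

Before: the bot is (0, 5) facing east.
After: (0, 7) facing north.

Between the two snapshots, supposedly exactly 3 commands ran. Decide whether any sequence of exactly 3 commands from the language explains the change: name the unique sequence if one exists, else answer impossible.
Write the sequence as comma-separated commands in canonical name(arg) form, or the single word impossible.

turn(left), move(1), move(1)

key: running move(1) before turn(left) would end elsewhere — order is forced
t0: (0, 5) facing east
t=1 turn(left) ⇒ (0, 5) facing north
t=2 move(1) ⇒ (0, 6) facing north
t=3 move(1) ⇒ (0, 7) facing north
all 64 alternatives checked — unique.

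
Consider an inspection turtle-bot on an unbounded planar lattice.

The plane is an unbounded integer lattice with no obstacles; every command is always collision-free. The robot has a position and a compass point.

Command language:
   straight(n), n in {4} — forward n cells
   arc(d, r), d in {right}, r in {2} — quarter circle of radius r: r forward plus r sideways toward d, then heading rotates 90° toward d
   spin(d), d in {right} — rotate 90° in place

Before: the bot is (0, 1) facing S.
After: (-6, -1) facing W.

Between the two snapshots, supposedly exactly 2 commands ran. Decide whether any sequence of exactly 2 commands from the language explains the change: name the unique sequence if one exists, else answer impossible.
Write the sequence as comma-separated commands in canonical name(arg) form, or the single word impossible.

arc(right, 2), straight(4)

key: order matters: swapping arc(right, 2) and straight(4) lands elsewhere
from: (0, 1) facing S
1. arc(right, 2) → (-2, -1) facing W
2. straight(4) → (-6, -1) facing W
no other 2-command option fits: unique.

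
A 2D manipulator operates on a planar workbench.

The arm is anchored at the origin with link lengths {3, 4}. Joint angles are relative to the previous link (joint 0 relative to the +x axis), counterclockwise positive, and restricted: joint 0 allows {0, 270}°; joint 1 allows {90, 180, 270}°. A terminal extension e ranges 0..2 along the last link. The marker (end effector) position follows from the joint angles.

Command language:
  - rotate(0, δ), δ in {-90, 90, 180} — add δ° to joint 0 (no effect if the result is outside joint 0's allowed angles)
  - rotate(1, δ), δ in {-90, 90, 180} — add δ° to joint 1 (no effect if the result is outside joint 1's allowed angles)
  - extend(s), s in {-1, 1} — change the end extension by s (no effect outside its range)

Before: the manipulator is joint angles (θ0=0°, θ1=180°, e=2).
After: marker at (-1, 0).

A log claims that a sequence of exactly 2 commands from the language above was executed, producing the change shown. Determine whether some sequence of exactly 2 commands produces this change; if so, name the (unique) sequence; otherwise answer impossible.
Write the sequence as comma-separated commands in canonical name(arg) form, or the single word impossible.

extend(-1), extend(-1)

start: joint angles (θ0=0°, θ1=180°, e=2)
t=1 extend(-1) ⇒ joint angles (θ0=0°, θ1=180°, e=1)
t=2 extend(-1) ⇒ joint angles (θ0=0°, θ1=180°, e=0)
all 64 alternatives checked — unique.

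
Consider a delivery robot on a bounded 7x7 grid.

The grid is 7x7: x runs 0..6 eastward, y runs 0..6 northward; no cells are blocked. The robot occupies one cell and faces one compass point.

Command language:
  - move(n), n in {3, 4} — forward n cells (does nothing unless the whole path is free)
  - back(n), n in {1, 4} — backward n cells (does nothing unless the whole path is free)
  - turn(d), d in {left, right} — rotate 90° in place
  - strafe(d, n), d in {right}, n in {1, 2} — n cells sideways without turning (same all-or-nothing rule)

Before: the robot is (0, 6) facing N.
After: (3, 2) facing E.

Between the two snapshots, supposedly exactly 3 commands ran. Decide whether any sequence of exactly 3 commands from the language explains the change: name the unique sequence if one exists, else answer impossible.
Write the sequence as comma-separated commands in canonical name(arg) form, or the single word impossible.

key: running move(3) before back(4) would end elsewhere — order is forced
t0: (0, 6) facing N
1. back(4) → (0, 2) facing N
2. turn(right) → (0, 2) facing E
3. move(3) → (3, 2) facing E
all 512 alternatives checked — unique.

back(4), turn(right), move(3)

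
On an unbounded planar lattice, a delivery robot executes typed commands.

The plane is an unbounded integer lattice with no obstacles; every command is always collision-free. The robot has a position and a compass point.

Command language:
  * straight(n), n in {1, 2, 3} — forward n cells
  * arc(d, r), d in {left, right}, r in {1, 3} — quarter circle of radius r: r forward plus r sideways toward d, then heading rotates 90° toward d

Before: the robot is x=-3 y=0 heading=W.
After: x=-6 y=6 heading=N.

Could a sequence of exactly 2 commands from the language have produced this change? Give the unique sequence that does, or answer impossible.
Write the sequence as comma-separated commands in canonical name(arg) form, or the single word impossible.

arc(right, 3), straight(3)

key: cell and facing (now N) both changed — the 2 commands mix motion and turning
from: x=-3 y=0 heading=W
1. arc(right, 3) → x=-6 y=3 heading=N
2. straight(3) → x=-6 y=6 heading=N
all 49 alternatives checked — unique.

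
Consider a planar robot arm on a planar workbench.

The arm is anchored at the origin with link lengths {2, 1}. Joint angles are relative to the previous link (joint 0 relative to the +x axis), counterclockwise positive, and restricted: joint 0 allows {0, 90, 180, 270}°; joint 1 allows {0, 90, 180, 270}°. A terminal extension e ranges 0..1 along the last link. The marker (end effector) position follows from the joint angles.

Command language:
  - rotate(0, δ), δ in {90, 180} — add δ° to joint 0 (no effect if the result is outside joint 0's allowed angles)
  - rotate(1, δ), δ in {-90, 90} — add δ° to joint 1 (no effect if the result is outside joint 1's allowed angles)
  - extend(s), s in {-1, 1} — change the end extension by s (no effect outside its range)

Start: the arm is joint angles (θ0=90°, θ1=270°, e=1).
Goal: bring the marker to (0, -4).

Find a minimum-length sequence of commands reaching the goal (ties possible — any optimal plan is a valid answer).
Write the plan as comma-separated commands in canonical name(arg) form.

rotate(0, 180), rotate(1, 90)

begin: joint angles (θ0=90°, θ1=270°, e=1)
step 1 (rotate(0, 180)): joint angles (θ0=270°, θ1=270°, e=1)
step 2 (rotate(1, 90)): joint angles (θ0=270°, θ1=0°, e=1)
shorter routes all fall short; 2 is best.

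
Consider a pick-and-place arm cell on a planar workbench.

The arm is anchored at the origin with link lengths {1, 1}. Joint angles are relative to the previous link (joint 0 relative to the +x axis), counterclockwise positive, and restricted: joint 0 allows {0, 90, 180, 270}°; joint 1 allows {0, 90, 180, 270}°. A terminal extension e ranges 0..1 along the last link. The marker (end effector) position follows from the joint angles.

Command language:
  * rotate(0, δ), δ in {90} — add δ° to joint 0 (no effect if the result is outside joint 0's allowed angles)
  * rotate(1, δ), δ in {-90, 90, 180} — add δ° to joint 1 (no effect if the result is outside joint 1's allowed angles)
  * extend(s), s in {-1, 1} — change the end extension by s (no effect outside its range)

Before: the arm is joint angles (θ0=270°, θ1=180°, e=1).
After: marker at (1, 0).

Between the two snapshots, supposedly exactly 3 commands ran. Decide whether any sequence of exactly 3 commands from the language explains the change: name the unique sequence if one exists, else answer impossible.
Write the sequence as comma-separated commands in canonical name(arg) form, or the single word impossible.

rotate(0, 90), rotate(0, 90), rotate(0, 90)

start: joint angles (θ0=270°, θ1=180°, e=1)
[1] after rotate(0, 90): joint angles (θ0=0°, θ1=180°, e=1)
[2] after rotate(0, 90): joint angles (θ0=90°, θ1=180°, e=1)
[3] after rotate(0, 90): joint angles (θ0=180°, θ1=180°, e=1)
no other 3-command option fits: unique.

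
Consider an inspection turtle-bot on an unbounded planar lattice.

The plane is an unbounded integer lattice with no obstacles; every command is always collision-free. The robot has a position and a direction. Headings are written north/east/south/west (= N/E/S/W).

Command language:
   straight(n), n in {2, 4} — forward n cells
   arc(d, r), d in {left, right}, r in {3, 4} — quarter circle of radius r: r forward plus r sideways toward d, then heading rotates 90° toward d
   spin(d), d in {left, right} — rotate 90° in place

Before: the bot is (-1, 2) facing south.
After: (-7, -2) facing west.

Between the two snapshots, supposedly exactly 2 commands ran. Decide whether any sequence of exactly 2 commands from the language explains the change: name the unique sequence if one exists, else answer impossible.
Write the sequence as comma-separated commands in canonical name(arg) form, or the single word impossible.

arc(right, 4), straight(2)

key: position moved to (-7,-2) AND the heading swung to W — translation plus rotation needed
begin: (-1, 2) facing south
[1] after arc(right, 4): (-5, -2) facing west
[2] after straight(2): (-7, -2) facing west
uniquely the one of 64 2-step routes that fits.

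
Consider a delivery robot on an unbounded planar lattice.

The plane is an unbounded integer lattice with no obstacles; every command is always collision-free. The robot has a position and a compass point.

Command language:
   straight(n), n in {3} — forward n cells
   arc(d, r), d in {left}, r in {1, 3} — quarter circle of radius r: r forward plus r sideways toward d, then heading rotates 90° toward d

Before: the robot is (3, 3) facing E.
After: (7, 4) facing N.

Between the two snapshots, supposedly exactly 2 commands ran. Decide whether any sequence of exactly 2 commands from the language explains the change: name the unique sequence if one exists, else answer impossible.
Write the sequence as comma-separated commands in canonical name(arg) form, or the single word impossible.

key: order matters: swapping straight(3) and arc(left, 1) lands elsewhere
initial: (3, 3) facing E
step 1 (straight(3)): (6, 3) facing E
step 2 (arc(left, 1)): (7, 4) facing N
uniquely the one of 9 2-step routes that fits.

straight(3), arc(left, 1)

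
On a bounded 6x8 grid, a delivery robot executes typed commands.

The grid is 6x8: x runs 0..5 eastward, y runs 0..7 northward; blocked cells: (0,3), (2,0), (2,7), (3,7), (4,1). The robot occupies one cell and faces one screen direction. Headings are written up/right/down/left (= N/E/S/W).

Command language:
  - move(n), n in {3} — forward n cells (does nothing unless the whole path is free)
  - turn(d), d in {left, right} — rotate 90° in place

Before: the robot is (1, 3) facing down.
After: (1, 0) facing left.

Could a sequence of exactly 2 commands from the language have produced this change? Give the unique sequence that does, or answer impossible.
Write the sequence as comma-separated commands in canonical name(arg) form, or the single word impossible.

key: cell and facing (now W) both changed — the 2 commands mix motion and turning
from: (1, 3) facing down
t=1 move(3) ⇒ (1, 0) facing down
t=2 turn(right) ⇒ (1, 0) facing left
all 9 alternatives checked — unique.

move(3), turn(right)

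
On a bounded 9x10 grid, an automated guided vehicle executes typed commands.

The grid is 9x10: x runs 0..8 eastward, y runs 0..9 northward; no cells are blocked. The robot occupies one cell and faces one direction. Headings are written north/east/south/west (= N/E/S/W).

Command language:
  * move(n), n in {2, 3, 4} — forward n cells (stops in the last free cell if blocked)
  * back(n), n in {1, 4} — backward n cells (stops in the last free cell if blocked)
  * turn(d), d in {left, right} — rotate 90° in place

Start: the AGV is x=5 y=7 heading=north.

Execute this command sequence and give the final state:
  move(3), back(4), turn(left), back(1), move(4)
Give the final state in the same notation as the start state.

x=2 y=5 heading=west

from: x=5 y=7 heading=north
1. move(3) → x=5 y=9 heading=north
2. back(4) → x=5 y=5 heading=north
3. turn(left) → x=5 y=5 heading=west
4. back(1) → x=6 y=5 heading=west
5. move(4) → x=2 y=5 heading=west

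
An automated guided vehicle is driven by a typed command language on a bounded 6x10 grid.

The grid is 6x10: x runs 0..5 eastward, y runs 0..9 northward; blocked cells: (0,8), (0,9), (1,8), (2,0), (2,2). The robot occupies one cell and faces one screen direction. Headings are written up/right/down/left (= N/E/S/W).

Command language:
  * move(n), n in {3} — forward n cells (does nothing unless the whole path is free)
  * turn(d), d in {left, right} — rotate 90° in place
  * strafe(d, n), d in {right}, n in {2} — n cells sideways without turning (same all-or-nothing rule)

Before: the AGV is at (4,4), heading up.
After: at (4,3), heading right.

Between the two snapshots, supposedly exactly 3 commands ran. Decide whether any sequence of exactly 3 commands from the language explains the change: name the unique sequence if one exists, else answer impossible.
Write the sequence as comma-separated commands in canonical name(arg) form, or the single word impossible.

impossible

all 64 sequences checked — none match.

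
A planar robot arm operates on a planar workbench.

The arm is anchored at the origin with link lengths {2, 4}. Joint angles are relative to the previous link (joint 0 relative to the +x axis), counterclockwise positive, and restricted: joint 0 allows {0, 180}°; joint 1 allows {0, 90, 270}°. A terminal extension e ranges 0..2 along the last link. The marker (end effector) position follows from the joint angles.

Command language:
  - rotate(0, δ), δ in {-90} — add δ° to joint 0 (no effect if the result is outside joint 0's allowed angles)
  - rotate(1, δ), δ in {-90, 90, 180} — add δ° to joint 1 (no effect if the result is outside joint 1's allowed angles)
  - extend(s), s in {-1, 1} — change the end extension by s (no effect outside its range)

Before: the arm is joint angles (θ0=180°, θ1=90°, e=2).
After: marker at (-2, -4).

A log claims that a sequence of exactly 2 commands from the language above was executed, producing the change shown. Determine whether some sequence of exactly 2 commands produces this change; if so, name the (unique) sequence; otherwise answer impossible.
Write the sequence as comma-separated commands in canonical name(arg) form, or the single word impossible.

extend(-1), extend(-1)

initial: joint angles (θ0=180°, θ1=90°, e=2)
t=1 extend(-1) ⇒ joint angles (θ0=180°, θ1=90°, e=1)
t=2 extend(-1) ⇒ joint angles (θ0=180°, θ1=90°, e=0)
no rival 2-sequence matches.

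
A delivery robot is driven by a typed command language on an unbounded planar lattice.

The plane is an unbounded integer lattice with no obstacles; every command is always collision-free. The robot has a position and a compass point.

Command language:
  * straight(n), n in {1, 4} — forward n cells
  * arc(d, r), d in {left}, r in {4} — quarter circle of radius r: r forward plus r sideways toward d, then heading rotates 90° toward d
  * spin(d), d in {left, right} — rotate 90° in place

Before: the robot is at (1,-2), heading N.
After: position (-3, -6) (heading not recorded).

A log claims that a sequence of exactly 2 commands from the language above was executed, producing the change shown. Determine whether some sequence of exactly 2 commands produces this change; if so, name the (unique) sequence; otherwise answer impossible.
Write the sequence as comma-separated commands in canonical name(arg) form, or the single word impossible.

key: running arc(left, 4) before spin(left) would end elsewhere — order is forced
t0: at (1,-2), heading N
step 1 (spin(left)): at (1,-2), heading W
step 2 (arc(left, 4)): at (-3,-6), heading S
no other 2-command option fits: unique.

spin(left), arc(left, 4)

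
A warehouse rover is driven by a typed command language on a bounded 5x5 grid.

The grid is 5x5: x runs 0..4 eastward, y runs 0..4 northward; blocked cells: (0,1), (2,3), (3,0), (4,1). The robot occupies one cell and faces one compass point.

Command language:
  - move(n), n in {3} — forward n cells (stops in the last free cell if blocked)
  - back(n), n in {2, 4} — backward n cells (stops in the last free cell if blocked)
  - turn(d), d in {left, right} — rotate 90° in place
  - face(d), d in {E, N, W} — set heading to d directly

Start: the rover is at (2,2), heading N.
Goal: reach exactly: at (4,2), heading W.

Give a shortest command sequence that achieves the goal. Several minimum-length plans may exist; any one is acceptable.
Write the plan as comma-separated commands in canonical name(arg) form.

t0: at (2,2), heading N
1. turn(left) → at (2,2), heading W
2. back(4) → at (4,2), heading W
shorter routes all fall short; 2 is best.

turn(left), back(4)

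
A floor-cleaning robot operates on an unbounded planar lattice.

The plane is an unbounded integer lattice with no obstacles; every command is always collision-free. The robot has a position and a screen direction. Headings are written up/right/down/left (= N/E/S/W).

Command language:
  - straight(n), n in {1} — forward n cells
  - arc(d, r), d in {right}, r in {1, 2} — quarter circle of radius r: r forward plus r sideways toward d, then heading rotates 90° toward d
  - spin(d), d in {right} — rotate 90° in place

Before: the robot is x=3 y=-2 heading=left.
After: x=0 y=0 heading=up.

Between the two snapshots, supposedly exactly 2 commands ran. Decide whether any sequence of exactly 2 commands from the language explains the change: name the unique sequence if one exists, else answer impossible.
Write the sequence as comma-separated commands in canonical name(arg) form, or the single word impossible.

straight(1), arc(right, 2)

key: position moved to (0,0) AND the heading swung to N — translation plus rotation needed
t0: x=3 y=-2 heading=left
[1] after straight(1): x=2 y=-2 heading=left
[2] after arc(right, 2): x=0 y=0 heading=up
all 16 alternatives checked — unique.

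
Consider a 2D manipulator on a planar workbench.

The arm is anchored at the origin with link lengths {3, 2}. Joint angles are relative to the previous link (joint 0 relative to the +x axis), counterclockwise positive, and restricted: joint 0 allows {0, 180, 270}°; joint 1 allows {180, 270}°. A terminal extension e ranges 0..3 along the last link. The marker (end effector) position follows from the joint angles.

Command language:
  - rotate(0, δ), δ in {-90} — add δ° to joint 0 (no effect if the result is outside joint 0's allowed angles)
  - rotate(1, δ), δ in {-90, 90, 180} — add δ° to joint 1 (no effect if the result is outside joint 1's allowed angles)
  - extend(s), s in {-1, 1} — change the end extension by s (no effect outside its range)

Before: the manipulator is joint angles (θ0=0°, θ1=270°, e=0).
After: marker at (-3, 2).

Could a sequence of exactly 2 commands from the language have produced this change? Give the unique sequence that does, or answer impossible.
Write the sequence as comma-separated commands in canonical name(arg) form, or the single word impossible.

from: joint angles (θ0=0°, θ1=270°, e=0)
step 1 (rotate(0, -90)): joint angles (θ0=270°, θ1=270°, e=0)
step 2 (rotate(0, -90)): joint angles (θ0=180°, θ1=270°, e=0)
uniquely the one of 36 2-step routes that fits.

rotate(0, -90), rotate(0, -90)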